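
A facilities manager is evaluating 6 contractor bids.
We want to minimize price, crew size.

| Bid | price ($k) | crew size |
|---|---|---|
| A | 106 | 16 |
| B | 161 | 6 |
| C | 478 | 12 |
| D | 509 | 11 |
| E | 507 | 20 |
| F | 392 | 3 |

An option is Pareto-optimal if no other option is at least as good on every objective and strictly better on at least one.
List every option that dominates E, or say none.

A: price 106≤507, crew size 16≤20 — dominates E.
B: price 161≤507, crew size 6≤20 — dominates E.
C: price 478≤507, crew size 12≤20 — dominates E.
F: price 392≤507, crew size 3≤20 — dominates E.
Others (D) are each worse than E on at least one objective.

A, B, C, F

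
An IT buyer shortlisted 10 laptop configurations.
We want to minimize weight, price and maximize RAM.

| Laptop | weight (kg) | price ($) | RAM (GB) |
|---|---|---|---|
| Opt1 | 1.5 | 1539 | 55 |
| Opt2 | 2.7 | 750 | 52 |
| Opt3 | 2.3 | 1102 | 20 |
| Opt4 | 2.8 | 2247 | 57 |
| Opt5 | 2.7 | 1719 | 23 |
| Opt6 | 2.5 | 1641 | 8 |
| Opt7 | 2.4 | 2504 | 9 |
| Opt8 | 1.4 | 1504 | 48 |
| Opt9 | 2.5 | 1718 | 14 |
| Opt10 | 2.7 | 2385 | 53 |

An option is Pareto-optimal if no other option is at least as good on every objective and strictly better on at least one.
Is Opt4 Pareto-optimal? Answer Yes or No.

Yes

Opt1: worse on RAM (55 vs 57).
Opt2: worse on RAM (52 vs 57).
Opt3: worse on RAM (20 vs 57).
Opt5: worse on RAM (23 vs 57).
Opt6: worse on RAM (8 vs 57).
Opt7: worse on price (2504 vs 2247).
Opt8: worse on RAM (48 vs 57).
Opt9: worse on RAM (14 vs 57).
Opt10: worse on price (2385 vs 2247).
No option is at least as good as Opt4 on every objective and strictly better on one.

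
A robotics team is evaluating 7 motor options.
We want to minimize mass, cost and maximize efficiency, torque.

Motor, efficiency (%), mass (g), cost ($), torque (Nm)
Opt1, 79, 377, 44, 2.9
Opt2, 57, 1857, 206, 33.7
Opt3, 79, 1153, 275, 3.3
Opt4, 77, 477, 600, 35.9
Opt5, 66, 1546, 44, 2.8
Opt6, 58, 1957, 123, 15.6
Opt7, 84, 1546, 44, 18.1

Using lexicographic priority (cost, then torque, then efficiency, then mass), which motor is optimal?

First minimize cost: best is 44, kept {Opt1, Opt5, Opt7}.
Then maximize torque: best is 18.1, kept {Opt7}.

Opt7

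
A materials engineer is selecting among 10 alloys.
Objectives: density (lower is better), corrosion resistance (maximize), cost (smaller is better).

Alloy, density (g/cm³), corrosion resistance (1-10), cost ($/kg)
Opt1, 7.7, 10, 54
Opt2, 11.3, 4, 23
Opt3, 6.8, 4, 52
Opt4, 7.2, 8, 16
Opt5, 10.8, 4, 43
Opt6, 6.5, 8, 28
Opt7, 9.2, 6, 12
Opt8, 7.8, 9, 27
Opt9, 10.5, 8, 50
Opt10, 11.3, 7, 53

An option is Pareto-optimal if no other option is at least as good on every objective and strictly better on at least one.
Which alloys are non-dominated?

Opt1, Opt4, Opt6, Opt7, Opt8

Opt1: not dominated (best corrosion resistance).
Opt2: dominated by Opt4 (density 7.2≤11.3, corrosion resistance 8≥4, cost 16≤23).
Opt3: dominated by Opt6 (density 6.5≤6.8, corrosion resistance 8≥4, cost 28≤52).
Opt4: not dominated.
Opt5: dominated by Opt4 (density 7.2≤10.8, corrosion resistance 8≥4, cost 16≤43).
Opt6: not dominated (best density).
Opt7: not dominated (best cost).
Opt8: not dominated.
Opt9: dominated by Opt4 (density 7.2≤10.5, corrosion resistance 8≥8, cost 16≤50).
Opt10: dominated by Opt4 (density 7.2≤11.3, corrosion resistance 8≥7, cost 16≤53).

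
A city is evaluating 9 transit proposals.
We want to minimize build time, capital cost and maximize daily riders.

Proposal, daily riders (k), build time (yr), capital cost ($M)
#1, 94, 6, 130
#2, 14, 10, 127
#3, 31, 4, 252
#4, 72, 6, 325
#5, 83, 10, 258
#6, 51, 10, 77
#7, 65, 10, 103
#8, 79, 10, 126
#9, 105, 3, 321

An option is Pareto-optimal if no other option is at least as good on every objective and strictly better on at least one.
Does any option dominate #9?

No

#1: worse on daily riders (94 vs 105).
#2: worse on daily riders (14 vs 105).
#3: worse on daily riders (31 vs 105).
#4: worse on daily riders (72 vs 105).
#5: worse on daily riders (83 vs 105).
#6: worse on daily riders (51 vs 105).
#7: worse on daily riders (65 vs 105).
#8: worse on daily riders (79 vs 105).
No option is at least as good as #9 on every objective and strictly better on one.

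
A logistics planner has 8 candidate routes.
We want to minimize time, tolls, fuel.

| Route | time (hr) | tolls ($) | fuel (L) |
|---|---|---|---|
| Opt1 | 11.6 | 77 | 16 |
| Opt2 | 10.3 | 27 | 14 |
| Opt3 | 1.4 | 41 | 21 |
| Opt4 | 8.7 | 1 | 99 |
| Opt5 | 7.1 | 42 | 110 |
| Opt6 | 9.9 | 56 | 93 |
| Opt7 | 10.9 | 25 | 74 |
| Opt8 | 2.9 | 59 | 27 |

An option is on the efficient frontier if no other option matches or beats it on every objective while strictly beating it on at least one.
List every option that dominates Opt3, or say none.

Opt1: worse on time (11.6 vs 1.4).
Opt2: worse on time (10.3 vs 1.4).
Opt4: worse on time (8.7 vs 1.4).
Opt5: worse on time (7.1 vs 1.4).
Opt6: worse on time (9.9 vs 1.4).
Opt7: worse on time (10.9 vs 1.4).
Opt8: worse on time (2.9 vs 1.4).
No option dominates Opt3.

none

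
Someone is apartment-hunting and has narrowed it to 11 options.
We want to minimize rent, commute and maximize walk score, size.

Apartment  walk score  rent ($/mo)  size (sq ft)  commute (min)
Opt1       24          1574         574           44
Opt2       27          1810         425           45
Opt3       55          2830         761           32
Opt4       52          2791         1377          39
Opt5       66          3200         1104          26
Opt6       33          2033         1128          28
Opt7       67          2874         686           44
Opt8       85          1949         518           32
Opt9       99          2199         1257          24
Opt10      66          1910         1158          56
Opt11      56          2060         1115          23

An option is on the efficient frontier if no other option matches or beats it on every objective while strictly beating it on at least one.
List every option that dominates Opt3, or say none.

Opt9, Opt11

Opt9: walk score 99≥55, rent 2199≤2830, size 1257≥761, commute 24≤32 — dominates Opt3.
Opt11: walk score 56≥55, rent 2060≤2830, size 1115≥761, commute 23≤32 — dominates Opt3.
Others (Opt1, Opt2, Opt4, Opt5, Opt6, Opt7, Opt8, Opt10) are each worse than Opt3 on at least one objective.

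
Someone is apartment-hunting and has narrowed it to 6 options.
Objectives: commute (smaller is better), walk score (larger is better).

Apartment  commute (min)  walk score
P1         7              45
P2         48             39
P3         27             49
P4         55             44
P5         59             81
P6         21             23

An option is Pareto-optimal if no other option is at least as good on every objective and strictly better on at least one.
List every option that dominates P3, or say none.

P1: worse on walk score (45 vs 49).
P2: worse on commute (48 vs 27).
P4: worse on commute (55 vs 27).
P5: worse on commute (59 vs 27).
P6: worse on walk score (23 vs 49).
No option dominates P3.

none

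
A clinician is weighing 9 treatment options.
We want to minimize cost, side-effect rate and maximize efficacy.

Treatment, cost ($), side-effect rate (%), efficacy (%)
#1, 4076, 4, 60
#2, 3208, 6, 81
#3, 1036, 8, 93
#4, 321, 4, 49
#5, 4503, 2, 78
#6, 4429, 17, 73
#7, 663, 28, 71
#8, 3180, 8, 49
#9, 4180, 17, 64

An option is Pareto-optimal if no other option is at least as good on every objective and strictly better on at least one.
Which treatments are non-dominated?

#1: not dominated.
#2: not dominated.
#3: not dominated (best efficacy).
#4: not dominated (best cost).
#5: not dominated (best side-effect rate).
#6: dominated by #2 (cost 3208≤4429, side-effect rate 6≤17, efficacy 81≥73).
#7: not dominated.
#8: dominated by #3 (cost 1036≤3180, side-effect rate 8≤8, efficacy 93≥49).
#9: dominated by #2 (cost 3208≤4180, side-effect rate 6≤17, efficacy 81≥64).

#1, #2, #3, #4, #5, #7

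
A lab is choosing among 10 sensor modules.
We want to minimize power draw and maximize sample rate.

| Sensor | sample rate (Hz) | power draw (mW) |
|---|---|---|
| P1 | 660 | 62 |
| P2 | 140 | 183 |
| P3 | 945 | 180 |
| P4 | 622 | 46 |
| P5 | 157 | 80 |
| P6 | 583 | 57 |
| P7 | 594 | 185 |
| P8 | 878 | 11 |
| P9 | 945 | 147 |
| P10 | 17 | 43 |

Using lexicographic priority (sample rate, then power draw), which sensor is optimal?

First maximize sample rate: best is 945, kept {P3, P9}.
Then minimize power draw: best is 147, kept {P9}.

P9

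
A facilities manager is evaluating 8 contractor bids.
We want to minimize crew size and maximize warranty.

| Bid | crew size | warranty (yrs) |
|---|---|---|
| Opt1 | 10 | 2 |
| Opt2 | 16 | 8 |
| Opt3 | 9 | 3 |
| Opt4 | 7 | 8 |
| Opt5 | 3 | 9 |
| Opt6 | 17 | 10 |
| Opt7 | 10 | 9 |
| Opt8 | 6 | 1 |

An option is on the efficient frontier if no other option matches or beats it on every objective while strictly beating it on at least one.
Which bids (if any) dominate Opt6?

Opt1: worse on warranty (2 vs 10).
Opt2: worse on warranty (8 vs 10).
Opt3: worse on warranty (3 vs 10).
Opt4: worse on warranty (8 vs 10).
Opt5: worse on warranty (9 vs 10).
Opt7: worse on warranty (9 vs 10).
Opt8: worse on warranty (1 vs 10).
No option dominates Opt6.

none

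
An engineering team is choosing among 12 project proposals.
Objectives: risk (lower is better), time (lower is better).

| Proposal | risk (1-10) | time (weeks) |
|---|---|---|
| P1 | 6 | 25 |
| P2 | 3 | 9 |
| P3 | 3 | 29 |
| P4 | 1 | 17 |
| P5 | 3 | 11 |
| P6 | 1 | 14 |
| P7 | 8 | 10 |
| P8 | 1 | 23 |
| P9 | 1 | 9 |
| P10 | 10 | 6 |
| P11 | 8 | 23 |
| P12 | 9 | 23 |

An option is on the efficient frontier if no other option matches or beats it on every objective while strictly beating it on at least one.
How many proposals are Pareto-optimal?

P1: dominated by P2 (risk 3≤6, time 9≤25).
P2: dominated by P9 (risk 1≤3, time 9≤9).
P3: dominated by P2 (risk 3≤3, time 9≤29).
P4: dominated by P6 (risk 1≤1, time 14≤17).
P5: dominated by P2 (risk 3≤3, time 9≤11).
P6: dominated by P9 (risk 1≤1, time 9≤14).
P7: dominated by P2 (risk 3≤8, time 9≤10).
P8: dominated by P4 (risk 1≤1, time 17≤23).
P9: not dominated.
P10: not dominated (best time).
P11: dominated by P2 (risk 3≤8, time 9≤23).
P12: dominated by P2 (risk 3≤9, time 9≤23).
Pareto-optimal: P9, P10 → 2.

2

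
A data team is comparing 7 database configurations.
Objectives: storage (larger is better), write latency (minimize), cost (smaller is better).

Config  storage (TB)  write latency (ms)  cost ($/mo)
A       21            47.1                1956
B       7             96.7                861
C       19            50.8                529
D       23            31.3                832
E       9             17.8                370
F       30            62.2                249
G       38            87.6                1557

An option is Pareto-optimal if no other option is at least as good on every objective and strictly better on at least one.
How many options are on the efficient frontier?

A: dominated by D (storage 23≥21, write latency 31.3≤47.1, cost 832≤1956).
B: dominated by C (storage 19≥7, write latency 50.8≤96.7, cost 529≤861).
C: not dominated.
D: not dominated.
E: not dominated (best write latency).
F: not dominated (best cost).
G: not dominated (best storage).
Pareto-optimal: C, D, E, F, G → 5.

5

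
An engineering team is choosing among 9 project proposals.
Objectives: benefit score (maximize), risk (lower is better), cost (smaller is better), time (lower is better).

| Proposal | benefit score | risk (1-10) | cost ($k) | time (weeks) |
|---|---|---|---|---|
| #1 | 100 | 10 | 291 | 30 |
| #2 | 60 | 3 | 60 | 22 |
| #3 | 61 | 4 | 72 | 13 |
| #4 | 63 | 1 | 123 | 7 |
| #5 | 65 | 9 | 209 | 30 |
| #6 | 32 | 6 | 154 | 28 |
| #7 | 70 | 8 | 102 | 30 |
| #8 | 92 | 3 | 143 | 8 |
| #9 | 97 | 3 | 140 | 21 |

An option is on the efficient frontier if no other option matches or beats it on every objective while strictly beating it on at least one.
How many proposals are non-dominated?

7

#1: not dominated (best benefit score).
#2: not dominated (best cost).
#3: not dominated.
#4: not dominated (best risk).
#5: dominated by #7 (benefit score 70≥65, risk 8≤9, cost 102≤209, time 30≤30).
#6: dominated by #2 (benefit score 60≥32, risk 3≤6, cost 60≤154, time 22≤28).
#7: not dominated.
#8: not dominated.
#9: not dominated.
Pareto-optimal: #1, #2, #3, #4, #7, #8, #9 → 7.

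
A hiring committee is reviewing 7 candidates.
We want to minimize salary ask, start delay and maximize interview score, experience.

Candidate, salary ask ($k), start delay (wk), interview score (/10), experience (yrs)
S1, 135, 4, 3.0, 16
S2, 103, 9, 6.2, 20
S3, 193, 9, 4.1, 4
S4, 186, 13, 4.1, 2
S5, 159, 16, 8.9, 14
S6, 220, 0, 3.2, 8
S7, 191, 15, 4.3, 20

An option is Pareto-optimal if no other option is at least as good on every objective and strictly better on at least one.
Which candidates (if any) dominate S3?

S2: salary ask 103≤193, start delay 9≤9, interview score 6.2≥4.1, experience 20≥4 — dominates S3.
Others (S1, S4, S5, S6, S7) are each worse than S3 on at least one objective.

S2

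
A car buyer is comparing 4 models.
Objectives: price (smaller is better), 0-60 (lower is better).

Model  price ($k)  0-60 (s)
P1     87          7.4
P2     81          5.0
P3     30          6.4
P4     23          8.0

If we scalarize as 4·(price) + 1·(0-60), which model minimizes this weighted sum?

P4

P1: 4·87 + 1·7.4 = 355.4
P2: 4·81 + 1·5.0 = 329.0
P3: 4·30 + 1·6.4 = 126.4
P4: 4·23 + 1·8.0 = 100.0
Lowest: P4 at 100.0.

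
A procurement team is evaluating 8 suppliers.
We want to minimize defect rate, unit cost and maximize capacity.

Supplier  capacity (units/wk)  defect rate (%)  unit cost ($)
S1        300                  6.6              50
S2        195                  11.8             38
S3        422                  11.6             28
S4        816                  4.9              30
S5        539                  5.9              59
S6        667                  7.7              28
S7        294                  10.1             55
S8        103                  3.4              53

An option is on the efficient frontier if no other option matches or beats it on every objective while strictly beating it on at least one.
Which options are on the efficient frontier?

S4, S6, S8

S1: dominated by S4 (capacity 816≥300, defect rate 4.9≤6.6, unit cost 30≤50).
S2: dominated by S3 (capacity 422≥195, defect rate 11.6≤11.8, unit cost 28≤38).
S3: dominated by S6 (capacity 667≥422, defect rate 7.7≤11.6, unit cost 28≤28).
S4: not dominated (best capacity).
S5: dominated by S4 (capacity 816≥539, defect rate 4.9≤5.9, unit cost 30≤59).
S6: not dominated.
S7: dominated by S1 (capacity 300≥294, defect rate 6.6≤10.1, unit cost 50≤55).
S8: not dominated (best defect rate).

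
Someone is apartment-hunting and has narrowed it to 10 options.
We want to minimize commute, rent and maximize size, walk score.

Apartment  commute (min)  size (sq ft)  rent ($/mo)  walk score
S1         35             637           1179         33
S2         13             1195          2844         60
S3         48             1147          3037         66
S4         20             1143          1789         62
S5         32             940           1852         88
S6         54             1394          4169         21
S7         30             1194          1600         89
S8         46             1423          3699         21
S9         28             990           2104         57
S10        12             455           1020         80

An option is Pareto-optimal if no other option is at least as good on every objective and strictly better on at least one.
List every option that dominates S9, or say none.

S4: commute 20≤28, size 1143≥990, rent 1789≤2104, walk score 62≥57 — dominates S9.
Others (S1, S2, S3, S5, S6, S7, S8, S10) are each worse than S9 on at least one objective.

S4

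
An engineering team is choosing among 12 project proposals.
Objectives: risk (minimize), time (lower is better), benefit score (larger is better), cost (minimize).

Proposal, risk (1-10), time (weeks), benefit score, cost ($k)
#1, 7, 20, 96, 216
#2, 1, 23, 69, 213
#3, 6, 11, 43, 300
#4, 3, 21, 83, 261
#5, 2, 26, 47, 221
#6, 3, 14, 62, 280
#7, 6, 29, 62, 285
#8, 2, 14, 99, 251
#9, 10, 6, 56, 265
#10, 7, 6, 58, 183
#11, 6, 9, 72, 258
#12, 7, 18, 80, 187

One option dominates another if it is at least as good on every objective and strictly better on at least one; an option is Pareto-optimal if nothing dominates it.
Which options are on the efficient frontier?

#1, #2, #8, #10, #11, #12

#1: not dominated.
#2: not dominated (best risk).
#3: dominated by #11 (risk 6≤6, time 9≤11, benefit score 72≥43, cost 258≤300).
#4: dominated by #8 (risk 2≤3, time 14≤21, benefit score 99≥83, cost 251≤261).
#5: dominated by #2 (risk 1≤2, time 23≤26, benefit score 69≥47, cost 213≤221).
#6: dominated by #8 (risk 2≤3, time 14≤14, benefit score 99≥62, cost 251≤280).
#7: dominated by #2 (risk 1≤6, time 23≤29, benefit score 69≥62, cost 213≤285).
#8: not dominated (best benefit score).
#9: dominated by #10 (risk 7≤10, time 6≤6, benefit score 58≥56, cost 183≤265).
#10: not dominated (best cost).
#11: not dominated.
#12: not dominated.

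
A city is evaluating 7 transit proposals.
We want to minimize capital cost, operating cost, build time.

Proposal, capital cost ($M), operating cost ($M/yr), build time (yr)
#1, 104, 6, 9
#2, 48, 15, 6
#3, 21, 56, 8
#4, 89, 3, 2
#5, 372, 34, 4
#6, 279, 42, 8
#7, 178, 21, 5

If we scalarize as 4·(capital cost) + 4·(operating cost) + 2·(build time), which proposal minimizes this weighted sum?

#2

#1: 4·104 + 4·6 + 2·9 = 458
#2: 4·48 + 4·15 + 2·6 = 264
#3: 4·21 + 4·56 + 2·8 = 324
#4: 4·89 + 4·3 + 2·2 = 372
#5: 4·372 + 4·34 + 2·4 = 1632
#6: 4·279 + 4·42 + 2·8 = 1300
#7: 4·178 + 4·21 + 2·5 = 806
Lowest: #2 at 264.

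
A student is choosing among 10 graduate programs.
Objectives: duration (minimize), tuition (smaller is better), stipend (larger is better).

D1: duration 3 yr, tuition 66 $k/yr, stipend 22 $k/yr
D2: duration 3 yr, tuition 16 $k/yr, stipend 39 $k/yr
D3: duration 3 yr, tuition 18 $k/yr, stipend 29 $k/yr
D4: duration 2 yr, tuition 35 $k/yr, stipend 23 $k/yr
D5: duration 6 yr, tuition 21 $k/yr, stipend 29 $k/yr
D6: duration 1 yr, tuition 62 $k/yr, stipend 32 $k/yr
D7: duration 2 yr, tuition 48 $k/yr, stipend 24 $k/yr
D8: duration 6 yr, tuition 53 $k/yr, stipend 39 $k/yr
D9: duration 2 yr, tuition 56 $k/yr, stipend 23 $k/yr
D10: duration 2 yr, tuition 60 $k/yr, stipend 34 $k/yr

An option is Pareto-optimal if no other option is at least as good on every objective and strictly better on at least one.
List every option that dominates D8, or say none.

D2

D2: duration 3≤6, tuition 16≤53, stipend 39≥39 — dominates D8.
Others (D1, D3, D4, D5, D6, D7, D9, D10) are each worse than D8 on at least one objective.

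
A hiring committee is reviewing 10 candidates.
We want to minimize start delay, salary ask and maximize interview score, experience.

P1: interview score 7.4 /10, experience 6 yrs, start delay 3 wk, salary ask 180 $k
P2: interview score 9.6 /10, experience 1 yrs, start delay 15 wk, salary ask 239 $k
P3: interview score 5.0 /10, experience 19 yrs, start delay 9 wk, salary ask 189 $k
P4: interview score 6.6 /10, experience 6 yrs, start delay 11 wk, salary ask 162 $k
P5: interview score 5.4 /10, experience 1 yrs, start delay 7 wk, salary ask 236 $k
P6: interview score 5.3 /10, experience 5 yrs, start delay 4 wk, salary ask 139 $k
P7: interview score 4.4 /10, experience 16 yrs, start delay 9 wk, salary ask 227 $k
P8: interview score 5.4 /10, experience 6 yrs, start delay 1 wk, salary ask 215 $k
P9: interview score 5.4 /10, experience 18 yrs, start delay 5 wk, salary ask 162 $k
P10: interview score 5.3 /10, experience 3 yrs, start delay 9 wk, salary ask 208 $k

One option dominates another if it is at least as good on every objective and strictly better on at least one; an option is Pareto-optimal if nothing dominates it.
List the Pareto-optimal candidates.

P1, P2, P3, P4, P6, P8, P9

P1: not dominated.
P2: not dominated (best interview score).
P3: not dominated (best experience).
P4: not dominated.
P5: dominated by P1 (interview score 7.4≥5.4, experience 6≥1, start delay 3≤7, salary ask 180≤236).
P6: not dominated (best salary ask).
P7: dominated by P3 (interview score 5.0≥4.4, experience 19≥16, start delay 9≤9, salary ask 189≤227).
P8: not dominated (best start delay).
P9: not dominated.
P10: dominated by P1 (interview score 7.4≥5.3, experience 6≥3, start delay 3≤9, salary ask 180≤208).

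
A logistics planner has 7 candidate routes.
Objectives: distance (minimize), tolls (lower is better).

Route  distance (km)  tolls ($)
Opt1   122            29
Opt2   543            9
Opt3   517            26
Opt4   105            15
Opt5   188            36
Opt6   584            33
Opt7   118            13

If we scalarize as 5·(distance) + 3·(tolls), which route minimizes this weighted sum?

Opt1: 5·122 + 3·29 = 697
Opt2: 5·543 + 3·9 = 2742
Opt3: 5·517 + 3·26 = 2663
Opt4: 5·105 + 3·15 = 570
Opt5: 5·188 + 3·36 = 1048
Opt6: 5·584 + 3·33 = 3019
Opt7: 5·118 + 3·13 = 629
Lowest: Opt4 at 570.

Opt4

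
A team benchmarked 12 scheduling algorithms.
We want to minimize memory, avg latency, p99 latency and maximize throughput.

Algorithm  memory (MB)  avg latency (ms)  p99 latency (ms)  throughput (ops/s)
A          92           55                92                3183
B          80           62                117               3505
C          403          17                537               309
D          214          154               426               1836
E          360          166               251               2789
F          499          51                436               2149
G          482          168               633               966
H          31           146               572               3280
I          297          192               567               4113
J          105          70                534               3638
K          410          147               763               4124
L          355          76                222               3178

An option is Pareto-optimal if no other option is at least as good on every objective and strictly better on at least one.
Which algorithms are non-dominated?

A, B, C, F, H, I, J, K

A: not dominated (best p99 latency).
B: not dominated.
C: not dominated (best avg latency).
D: dominated by A (memory 92≤214, avg latency 55≤154, p99 latency 92≤426, throughput 3183≥1836).
E: dominated by A (memory 92≤360, avg latency 55≤166, p99 latency 92≤251, throughput 3183≥2789).
F: not dominated.
G: dominated by A (memory 92≤482, avg latency 55≤168, p99 latency 92≤633, throughput 3183≥966).
H: not dominated (best memory).
I: not dominated.
J: not dominated.
K: not dominated (best throughput).
L: dominated by A (memory 92≤355, avg latency 55≤76, p99 latency 92≤222, throughput 3183≥3178).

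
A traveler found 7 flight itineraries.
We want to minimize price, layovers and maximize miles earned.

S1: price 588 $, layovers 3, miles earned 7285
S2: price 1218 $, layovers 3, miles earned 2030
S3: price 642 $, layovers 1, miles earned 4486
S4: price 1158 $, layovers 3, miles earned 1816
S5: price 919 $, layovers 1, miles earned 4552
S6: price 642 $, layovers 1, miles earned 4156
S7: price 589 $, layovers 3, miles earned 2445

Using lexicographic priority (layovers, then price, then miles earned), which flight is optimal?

S3

First minimize layovers: best is 1, kept {S3, S5, S6}.
Then minimize price: best is 642, kept {S3, S6}.
Then maximize miles earned: best is 4486, kept {S3}.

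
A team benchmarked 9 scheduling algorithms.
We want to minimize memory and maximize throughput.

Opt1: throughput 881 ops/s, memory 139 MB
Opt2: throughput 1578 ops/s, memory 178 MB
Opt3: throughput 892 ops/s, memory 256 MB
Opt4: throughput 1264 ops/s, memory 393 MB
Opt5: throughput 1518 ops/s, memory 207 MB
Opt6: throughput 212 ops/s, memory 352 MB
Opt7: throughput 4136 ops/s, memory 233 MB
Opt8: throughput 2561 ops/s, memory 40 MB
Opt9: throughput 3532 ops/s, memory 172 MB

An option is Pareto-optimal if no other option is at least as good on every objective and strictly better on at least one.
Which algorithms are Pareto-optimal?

Opt7, Opt8, Opt9

Opt1: dominated by Opt8 (throughput 2561≥881, memory 40≤139).
Opt2: dominated by Opt8 (throughput 2561≥1578, memory 40≤178).
Opt3: dominated by Opt2 (throughput 1578≥892, memory 178≤256).
Opt4: dominated by Opt2 (throughput 1578≥1264, memory 178≤393).
Opt5: dominated by Opt2 (throughput 1578≥1518, memory 178≤207).
Opt6: dominated by Opt1 (throughput 881≥212, memory 139≤352).
Opt7: not dominated (best throughput).
Opt8: not dominated (best memory).
Opt9: not dominated.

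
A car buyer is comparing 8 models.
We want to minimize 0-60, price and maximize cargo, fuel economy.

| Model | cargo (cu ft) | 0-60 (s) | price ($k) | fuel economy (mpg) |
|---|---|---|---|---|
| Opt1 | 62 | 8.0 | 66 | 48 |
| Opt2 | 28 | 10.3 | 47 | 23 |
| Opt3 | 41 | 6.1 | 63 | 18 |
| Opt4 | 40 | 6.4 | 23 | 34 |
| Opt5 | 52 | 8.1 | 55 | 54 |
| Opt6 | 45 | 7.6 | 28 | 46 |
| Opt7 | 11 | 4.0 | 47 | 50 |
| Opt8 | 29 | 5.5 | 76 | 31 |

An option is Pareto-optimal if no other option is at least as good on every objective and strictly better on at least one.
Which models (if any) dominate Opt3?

Opt1: worse on 0-60 (8.0 vs 6.1).
Opt2: worse on cargo (28 vs 41).
Opt4: worse on cargo (40 vs 41).
Opt5: worse on 0-60 (8.1 vs 6.1).
Opt6: worse on 0-60 (7.6 vs 6.1).
Opt7: worse on cargo (11 vs 41).
Opt8: worse on cargo (29 vs 41).
No option dominates Opt3.

none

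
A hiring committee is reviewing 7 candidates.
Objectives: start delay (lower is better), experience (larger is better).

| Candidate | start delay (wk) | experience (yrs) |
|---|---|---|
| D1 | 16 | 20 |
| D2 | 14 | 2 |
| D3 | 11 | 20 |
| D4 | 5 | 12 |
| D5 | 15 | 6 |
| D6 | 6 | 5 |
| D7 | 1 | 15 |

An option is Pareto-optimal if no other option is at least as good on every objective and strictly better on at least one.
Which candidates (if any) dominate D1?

D3

D3: start delay 11≤16, experience 20≥20 — dominates D1.
Others (D2, D4, D5, D6, D7) are each worse than D1 on at least one objective.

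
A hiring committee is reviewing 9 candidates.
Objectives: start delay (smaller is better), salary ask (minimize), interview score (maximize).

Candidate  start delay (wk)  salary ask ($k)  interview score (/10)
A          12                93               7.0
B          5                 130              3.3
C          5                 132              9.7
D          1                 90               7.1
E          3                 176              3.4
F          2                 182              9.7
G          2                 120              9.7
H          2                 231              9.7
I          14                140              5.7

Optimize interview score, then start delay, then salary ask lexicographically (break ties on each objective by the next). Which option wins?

G

First maximize interview score: best is 9.7, kept {C, F, G, H}.
Then minimize start delay: best is 2, kept {F, G, H}.
Then minimize salary ask: best is 120, kept {G}.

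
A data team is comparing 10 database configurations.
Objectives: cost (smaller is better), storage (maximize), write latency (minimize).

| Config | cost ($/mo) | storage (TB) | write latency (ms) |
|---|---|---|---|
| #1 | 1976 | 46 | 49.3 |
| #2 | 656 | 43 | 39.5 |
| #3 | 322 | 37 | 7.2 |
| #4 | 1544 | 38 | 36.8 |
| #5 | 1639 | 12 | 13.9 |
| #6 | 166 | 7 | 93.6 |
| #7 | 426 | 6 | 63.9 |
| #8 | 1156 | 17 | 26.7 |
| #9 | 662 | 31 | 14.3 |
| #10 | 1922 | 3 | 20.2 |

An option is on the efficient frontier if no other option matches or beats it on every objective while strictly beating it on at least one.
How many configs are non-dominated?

5

#1: not dominated (best storage).
#2: not dominated.
#3: not dominated (best write latency).
#4: not dominated.
#5: dominated by #3 (cost 322≤1639, storage 37≥12, write latency 7.2≤13.9).
#6: not dominated (best cost).
#7: dominated by #3 (cost 322≤426, storage 37≥6, write latency 7.2≤63.9).
#8: dominated by #3 (cost 322≤1156, storage 37≥17, write latency 7.2≤26.7).
#9: dominated by #3 (cost 322≤662, storage 37≥31, write latency 7.2≤14.3).
#10: dominated by #3 (cost 322≤1922, storage 37≥3, write latency 7.2≤20.2).
Pareto-optimal: #1, #2, #3, #4, #6 → 5.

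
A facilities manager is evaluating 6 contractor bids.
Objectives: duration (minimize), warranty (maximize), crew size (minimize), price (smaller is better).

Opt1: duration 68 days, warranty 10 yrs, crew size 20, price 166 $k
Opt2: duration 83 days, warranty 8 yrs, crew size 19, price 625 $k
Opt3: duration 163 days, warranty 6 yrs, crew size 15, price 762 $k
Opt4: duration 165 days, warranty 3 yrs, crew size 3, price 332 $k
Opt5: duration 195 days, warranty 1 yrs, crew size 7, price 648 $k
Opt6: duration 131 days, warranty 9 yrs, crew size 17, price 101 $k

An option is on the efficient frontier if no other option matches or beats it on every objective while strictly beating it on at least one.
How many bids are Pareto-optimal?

5

Opt1: not dominated (best duration).
Opt2: not dominated.
Opt3: not dominated.
Opt4: not dominated (best crew size).
Opt5: dominated by Opt4 (duration 165≤195, warranty 3≥1, crew size 3≤7, price 332≤648).
Opt6: not dominated (best price).
Pareto-optimal: Opt1, Opt2, Opt3, Opt4, Opt6 → 5.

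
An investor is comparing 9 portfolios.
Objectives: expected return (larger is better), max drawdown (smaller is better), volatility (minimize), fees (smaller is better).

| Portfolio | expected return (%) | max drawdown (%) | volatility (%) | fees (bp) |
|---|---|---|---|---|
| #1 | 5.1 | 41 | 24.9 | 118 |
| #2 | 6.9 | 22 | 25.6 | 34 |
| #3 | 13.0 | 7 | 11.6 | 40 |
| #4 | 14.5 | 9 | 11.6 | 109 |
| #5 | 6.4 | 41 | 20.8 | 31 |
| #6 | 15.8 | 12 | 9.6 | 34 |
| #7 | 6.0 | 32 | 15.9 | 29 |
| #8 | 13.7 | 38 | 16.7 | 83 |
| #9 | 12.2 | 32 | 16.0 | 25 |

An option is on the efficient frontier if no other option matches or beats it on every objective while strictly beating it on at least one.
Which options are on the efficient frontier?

#1: dominated by #3 (expected return 13.0≥5.1, max drawdown 7≤41, volatility 11.6≤24.9, fees 40≤118).
#2: dominated by #6 (expected return 15.8≥6.9, max drawdown 12≤22, volatility 9.6≤25.6, fees 34≤34).
#3: not dominated (best max drawdown).
#4: not dominated.
#5: dominated by #9 (expected return 12.2≥6.4, max drawdown 32≤41, volatility 16.0≤20.8, fees 25≤31).
#6: not dominated (best expected return).
#7: not dominated.
#8: dominated by #6 (expected return 15.8≥13.7, max drawdown 12≤38, volatility 9.6≤16.7, fees 34≤83).
#9: not dominated (best fees).

#3, #4, #6, #7, #9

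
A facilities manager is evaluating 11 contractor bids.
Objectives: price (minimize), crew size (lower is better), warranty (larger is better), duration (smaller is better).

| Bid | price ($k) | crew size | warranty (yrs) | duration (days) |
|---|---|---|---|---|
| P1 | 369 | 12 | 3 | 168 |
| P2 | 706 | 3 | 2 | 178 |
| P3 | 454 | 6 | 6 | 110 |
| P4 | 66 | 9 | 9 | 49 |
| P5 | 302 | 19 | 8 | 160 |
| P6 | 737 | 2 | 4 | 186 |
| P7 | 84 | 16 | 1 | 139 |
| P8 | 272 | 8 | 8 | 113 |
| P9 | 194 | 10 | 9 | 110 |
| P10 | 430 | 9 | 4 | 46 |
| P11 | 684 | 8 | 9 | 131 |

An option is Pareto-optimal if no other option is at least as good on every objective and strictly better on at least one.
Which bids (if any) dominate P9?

P4

P4: price 66≤194, crew size 9≤10, warranty 9≥9, duration 49≤110 — dominates P9.
Others (P1, P2, P3, P5, P6, P7, P8, P10, P11) are each worse than P9 on at least one objective.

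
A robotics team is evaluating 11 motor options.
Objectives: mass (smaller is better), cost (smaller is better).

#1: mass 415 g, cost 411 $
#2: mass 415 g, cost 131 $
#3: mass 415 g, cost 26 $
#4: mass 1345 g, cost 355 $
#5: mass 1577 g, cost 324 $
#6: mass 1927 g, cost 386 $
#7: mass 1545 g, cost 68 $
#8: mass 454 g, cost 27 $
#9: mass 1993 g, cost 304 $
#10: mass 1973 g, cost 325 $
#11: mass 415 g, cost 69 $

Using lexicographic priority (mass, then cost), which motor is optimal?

#3

First minimize mass: best is 415, kept {#1, #2, #3, #11}.
Then minimize cost: best is 26, kept {#3}.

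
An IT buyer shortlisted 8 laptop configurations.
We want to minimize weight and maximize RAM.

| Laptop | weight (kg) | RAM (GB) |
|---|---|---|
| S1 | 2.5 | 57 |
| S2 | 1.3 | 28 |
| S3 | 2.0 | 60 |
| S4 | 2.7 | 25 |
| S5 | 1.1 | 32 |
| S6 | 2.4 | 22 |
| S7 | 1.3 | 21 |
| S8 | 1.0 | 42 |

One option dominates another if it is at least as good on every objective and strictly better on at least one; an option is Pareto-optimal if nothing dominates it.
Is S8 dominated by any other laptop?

S1: worse on weight (2.5 vs 1.0).
S2: worse on weight (1.3 vs 1.0).
S3: worse on weight (2.0 vs 1.0).
S4: worse on weight (2.7 vs 1.0).
S5: worse on weight (1.1 vs 1.0).
S6: worse on weight (2.4 vs 1.0).
S7: worse on weight (1.3 vs 1.0).
No option is at least as good as S8 on every objective and strictly better on one.

No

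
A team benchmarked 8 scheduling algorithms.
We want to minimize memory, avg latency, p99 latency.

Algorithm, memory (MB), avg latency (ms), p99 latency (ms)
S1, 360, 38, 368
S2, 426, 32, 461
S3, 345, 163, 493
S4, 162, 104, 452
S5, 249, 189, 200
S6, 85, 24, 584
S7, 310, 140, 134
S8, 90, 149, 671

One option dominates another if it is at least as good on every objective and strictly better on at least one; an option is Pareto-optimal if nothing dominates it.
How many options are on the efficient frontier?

6

S1: not dominated.
S2: not dominated.
S3: dominated by S4 (memory 162≤345, avg latency 104≤163, p99 latency 452≤493).
S4: not dominated.
S5: not dominated.
S6: not dominated (best memory).
S7: not dominated (best p99 latency).
S8: dominated by S6 (memory 85≤90, avg latency 24≤149, p99 latency 584≤671).
Pareto-optimal: S1, S2, S4, S5, S6, S7 → 6.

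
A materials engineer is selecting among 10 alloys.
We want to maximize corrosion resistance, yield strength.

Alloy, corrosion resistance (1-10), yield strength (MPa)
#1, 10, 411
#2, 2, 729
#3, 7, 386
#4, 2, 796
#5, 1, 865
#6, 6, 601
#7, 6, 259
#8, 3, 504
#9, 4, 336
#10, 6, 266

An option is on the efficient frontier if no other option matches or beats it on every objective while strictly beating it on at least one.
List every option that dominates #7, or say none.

#1, #3, #6, #10

#1: corrosion resistance 10≥6, yield strength 411≥259 — dominates #7.
#3: corrosion resistance 7≥6, yield strength 386≥259 — dominates #7.
#6: corrosion resistance 6≥6, yield strength 601≥259 — dominates #7.
#10: corrosion resistance 6≥6, yield strength 266≥259 — dominates #7.
Others (#2, #4, #5, #8, #9) are each worse than #7 on at least one objective.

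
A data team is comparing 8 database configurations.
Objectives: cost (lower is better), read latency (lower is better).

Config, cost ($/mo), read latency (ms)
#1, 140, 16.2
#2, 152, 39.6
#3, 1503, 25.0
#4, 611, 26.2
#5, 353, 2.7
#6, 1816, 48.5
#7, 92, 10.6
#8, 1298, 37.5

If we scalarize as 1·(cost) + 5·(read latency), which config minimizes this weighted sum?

#1: 1·140 + 5·16.2 = 221.0
#2: 1·152 + 5·39.6 = 350.0
#3: 1·1503 + 5·25.0 = 1628.0
#4: 1·611 + 5·26.2 = 742.0
#5: 1·353 + 5·2.7 = 366.5
#6: 1·1816 + 5·48.5 = 2058.5
#7: 1·92 + 5·10.6 = 145.0
#8: 1·1298 + 5·37.5 = 1485.5
Lowest: #7 at 145.0.

#7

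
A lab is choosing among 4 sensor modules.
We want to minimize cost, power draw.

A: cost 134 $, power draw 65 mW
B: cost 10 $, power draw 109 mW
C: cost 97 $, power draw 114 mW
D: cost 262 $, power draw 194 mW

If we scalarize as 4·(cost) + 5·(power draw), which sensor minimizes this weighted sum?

B

A: 4·134 + 5·65 = 861
B: 4·10 + 5·109 = 585
C: 4·97 + 5·114 = 958
D: 4·262 + 5·194 = 2018
Lowest: B at 585.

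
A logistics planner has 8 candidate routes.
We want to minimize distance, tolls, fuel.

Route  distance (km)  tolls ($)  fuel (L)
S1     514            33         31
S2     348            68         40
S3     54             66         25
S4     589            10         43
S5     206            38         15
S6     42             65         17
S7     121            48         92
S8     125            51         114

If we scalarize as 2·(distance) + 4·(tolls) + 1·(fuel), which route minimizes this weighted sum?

S6

S1: 2·514 + 4·33 + 1·31 = 1191
S2: 2·348 + 4·68 + 1·40 = 1008
S3: 2·54 + 4·66 + 1·25 = 397
S4: 2·589 + 4·10 + 1·43 = 1261
S5: 2·206 + 4·38 + 1·15 = 579
S6: 2·42 + 4·65 + 1·17 = 361
S7: 2·121 + 4·48 + 1·92 = 526
S8: 2·125 + 4·51 + 1·114 = 568
Lowest: S6 at 361.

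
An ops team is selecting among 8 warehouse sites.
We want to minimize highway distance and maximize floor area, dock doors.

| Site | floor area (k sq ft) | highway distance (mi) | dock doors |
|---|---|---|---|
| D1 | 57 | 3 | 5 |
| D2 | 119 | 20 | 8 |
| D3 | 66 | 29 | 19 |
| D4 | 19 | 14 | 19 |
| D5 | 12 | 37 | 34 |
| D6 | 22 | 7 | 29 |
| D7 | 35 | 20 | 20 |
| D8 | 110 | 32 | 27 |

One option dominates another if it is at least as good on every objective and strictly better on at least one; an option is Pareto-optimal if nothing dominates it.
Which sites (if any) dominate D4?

D6: floor area 22≥19, highway distance 7≤14, dock doors 29≥19 — dominates D4.
Others (D1, D2, D3, D5, D7, D8) are each worse than D4 on at least one objective.

D6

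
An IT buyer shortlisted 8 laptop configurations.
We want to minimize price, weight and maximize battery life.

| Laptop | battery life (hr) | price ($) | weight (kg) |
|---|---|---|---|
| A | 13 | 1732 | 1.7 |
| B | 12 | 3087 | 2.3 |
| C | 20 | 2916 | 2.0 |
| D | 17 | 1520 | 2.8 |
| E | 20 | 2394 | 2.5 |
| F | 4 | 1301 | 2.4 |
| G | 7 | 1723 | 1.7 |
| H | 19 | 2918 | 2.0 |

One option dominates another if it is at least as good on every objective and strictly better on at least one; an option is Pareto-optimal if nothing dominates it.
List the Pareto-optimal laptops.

A, C, D, E, F, G

A: not dominated.
B: dominated by A (battery life 13≥12, price 1732≤3087, weight 1.7≤2.3).
C: not dominated.
D: not dominated.
E: not dominated.
F: not dominated (best price).
G: not dominated.
H: dominated by C (battery life 20≥19, price 2916≤2918, weight 2.0≤2.0).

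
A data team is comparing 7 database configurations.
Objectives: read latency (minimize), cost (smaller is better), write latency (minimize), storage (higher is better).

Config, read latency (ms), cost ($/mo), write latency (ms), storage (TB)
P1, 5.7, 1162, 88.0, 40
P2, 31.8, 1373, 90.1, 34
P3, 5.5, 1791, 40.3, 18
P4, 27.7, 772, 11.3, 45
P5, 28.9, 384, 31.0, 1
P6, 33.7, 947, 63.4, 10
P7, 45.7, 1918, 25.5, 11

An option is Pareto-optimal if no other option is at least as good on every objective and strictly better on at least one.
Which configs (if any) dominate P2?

P1: read latency 5.7≤31.8, cost 1162≤1373, write latency 88.0≤90.1, storage 40≥34 — dominates P2.
P4: read latency 27.7≤31.8, cost 772≤1373, write latency 11.3≤90.1, storage 45≥34 — dominates P2.
Others (P3, P5, P6, P7) are each worse than P2 on at least one objective.

P1, P4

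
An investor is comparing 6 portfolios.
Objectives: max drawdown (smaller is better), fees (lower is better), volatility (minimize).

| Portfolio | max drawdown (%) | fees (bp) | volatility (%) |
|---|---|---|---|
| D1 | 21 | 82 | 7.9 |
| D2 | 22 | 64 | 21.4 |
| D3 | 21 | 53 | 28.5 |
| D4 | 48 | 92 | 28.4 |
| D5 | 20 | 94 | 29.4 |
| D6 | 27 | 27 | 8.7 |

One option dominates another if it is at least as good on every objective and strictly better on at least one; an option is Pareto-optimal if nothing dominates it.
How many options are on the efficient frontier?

5

D1: not dominated (best volatility).
D2: not dominated.
D3: not dominated.
D4: dominated by D1 (max drawdown 21≤48, fees 82≤92, volatility 7.9≤28.4).
D5: not dominated (best max drawdown).
D6: not dominated (best fees).
Pareto-optimal: D1, D2, D3, D5, D6 → 5.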